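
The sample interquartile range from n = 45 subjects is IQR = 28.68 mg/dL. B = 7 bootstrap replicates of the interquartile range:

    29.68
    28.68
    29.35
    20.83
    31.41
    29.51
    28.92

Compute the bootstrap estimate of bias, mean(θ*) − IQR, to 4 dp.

bias = −0.3400

mean(θ*) = (29.68 + 28.68 + 29.35 + 20.83 + 31.41 + 29.51 + 28.92) / 7 = 28.34000
bias = 28.34000 − 28.68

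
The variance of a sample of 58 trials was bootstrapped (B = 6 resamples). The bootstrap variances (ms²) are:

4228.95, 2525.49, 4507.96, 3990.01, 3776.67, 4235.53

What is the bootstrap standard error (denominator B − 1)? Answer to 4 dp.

SE* = 707.0981

Bootstrap SE is the standard deviation of the 6 replicate variances.
Mean of replicates: (4228.95 + 2525.49 + 4507.96 + 3990.01 + 3776.67 + 4235.53) / 6 = 23264.61000 / 6 = 3877.43500
Sum of squared deviations: (+351.51500)² + (−1351.94500)² + (+630.52500)² + (+112.57500)² + (−100.76500)² + (+358.09500)² = 2499938.59875
Variance = 2499938.59875 / 5 = 499987.71975
SE* = √499987.71975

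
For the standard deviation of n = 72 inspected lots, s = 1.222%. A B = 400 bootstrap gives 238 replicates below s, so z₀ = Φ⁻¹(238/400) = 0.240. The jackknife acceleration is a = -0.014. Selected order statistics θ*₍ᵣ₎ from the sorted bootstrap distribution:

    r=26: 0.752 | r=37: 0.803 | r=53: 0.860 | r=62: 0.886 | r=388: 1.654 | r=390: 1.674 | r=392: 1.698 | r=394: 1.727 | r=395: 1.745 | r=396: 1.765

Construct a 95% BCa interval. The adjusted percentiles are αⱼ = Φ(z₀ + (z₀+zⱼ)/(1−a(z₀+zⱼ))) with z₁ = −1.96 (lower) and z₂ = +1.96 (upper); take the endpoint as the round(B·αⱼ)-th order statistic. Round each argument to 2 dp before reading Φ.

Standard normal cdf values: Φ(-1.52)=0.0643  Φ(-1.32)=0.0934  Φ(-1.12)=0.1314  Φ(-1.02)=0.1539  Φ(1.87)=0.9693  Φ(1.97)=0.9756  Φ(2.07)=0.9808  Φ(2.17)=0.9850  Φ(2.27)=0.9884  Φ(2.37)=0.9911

(0.752, 1.765)

Lower: z₀ + z₁ = 0.240 + (-1.960) = -1.720; 1 − a(z₀+z₁) = 1 − (-0.014)(-1.720) = 0.9759; argument = 0.240 + (-1.720)/0.9759 = -1.5224 → -1.52.
α₁ = Φ(-1.52) = 0.0643; rank = round(400 × 0.0643) = 26; θ*₍26₎ = 0.752.
Upper: z₀ + z₂ = 2.200; 1 − a(z₀+z₂) = 1.0308; argument = 2.3743 → 2.37; α₂ = 0.9911; rank = 396; θ*₍396₎ = 1.765.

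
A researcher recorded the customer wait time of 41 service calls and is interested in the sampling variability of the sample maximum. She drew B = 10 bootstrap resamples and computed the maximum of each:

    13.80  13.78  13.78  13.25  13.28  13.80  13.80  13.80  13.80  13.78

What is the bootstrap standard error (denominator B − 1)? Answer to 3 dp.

Bootstrap SE is the standard deviation of the 10 replicate maximums.
Mean of replicates: (13.80 + 13.78 + 13.78 + 13.25 + 13.28 + 13.80 + 13.80 + 13.80 + 13.80 + 13.78) / 10 = 136.8700 / 10 = 13.6870
Sum of squared deviations: (+0.1130)² + (+0.0930)² + (+0.0930)² + (−0.4370)² + (−0.4070)² + (+0.1130)² + (+0.1130)² + (+0.1130)² + (+0.1130)² + (+0.0930)² = 0.4464
Variance = 0.4464 / 9 = 0.0496
SE* = √0.0496

SE* = 0.223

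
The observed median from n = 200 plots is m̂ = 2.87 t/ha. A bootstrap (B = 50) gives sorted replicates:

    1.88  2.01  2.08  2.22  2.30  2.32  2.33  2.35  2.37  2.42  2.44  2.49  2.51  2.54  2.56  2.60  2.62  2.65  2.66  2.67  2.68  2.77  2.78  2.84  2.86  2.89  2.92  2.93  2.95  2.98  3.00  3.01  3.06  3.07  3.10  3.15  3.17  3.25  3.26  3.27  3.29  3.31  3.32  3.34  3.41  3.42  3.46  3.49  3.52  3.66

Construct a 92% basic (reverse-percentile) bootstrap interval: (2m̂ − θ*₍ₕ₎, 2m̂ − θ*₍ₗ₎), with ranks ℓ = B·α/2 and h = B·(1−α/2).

Percentile endpoints at ranks 2 and 48: θ*₍2₎ = 2.01, θ*₍48₎ = 3.49.
Basic interval reflects these around m̂:
  lower = 2 × 2.87 − 3.49 = 2.25
  upper = 2 × 2.87 − 2.01 = 3.73

(2.25, 3.73)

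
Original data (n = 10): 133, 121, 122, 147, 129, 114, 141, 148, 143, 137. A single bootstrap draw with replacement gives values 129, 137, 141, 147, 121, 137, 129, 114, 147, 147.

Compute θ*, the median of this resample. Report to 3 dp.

Sorted: 114, 121, 129, 129, 137, 137, 141, 147, 147, 147
Median = average of the two middle values = 137.000

θ* = 137.000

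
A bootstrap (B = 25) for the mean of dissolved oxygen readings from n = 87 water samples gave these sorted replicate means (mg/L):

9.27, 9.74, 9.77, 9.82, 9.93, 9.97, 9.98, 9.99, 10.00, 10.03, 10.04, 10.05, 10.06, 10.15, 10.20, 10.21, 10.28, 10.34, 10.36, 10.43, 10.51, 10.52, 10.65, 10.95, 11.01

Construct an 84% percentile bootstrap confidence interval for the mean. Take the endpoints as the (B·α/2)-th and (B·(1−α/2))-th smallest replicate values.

α = 0.16; lower rank = 25 × 0.080 = 2; upper rank = 25 × 0.920 = 23.
The 2nd smallest replicate is 9.74; the 23rd is 10.65.

(9.74, 10.65)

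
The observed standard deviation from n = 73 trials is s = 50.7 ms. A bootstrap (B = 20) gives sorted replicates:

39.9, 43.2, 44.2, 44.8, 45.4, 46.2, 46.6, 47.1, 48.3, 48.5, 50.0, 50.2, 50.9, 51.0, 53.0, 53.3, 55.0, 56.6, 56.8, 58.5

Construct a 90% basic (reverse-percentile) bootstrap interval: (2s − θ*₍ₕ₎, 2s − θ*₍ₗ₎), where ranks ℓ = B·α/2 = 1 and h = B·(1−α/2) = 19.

Percentile endpoints at ranks 1 and 19: θ*₍1₎ = 39.9, θ*₍19₎ = 56.8.
Basic interval reflects these around s:
  lower = 2 × 50.7 − 56.8 = 44.6
  upper = 2 × 50.7 − 39.9 = 61.5

(44.6, 61.5)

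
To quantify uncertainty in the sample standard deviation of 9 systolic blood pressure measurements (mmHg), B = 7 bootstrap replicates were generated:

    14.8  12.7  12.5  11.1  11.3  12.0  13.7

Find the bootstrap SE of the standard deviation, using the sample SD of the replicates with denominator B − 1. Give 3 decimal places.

Bootstrap SE is the standard deviation of the 7 replicate standard deviations.
Mean of replicates: (14.8 + 12.7 + 12.5 + 11.1 + 11.3 + 12.0 + 13.7) / 7 = 88.1000 / 7 = 12.5857
Sum of squared deviations: (+2.2143)² + (+0.1143)² + (−0.0857)² + (−1.4857)² + (−1.2857)² + (−0.5857)² + (+1.1143)² = 10.3686
Variance = 10.3686 / 6 = 1.7281
SE* = √1.7281

SE* = 1.315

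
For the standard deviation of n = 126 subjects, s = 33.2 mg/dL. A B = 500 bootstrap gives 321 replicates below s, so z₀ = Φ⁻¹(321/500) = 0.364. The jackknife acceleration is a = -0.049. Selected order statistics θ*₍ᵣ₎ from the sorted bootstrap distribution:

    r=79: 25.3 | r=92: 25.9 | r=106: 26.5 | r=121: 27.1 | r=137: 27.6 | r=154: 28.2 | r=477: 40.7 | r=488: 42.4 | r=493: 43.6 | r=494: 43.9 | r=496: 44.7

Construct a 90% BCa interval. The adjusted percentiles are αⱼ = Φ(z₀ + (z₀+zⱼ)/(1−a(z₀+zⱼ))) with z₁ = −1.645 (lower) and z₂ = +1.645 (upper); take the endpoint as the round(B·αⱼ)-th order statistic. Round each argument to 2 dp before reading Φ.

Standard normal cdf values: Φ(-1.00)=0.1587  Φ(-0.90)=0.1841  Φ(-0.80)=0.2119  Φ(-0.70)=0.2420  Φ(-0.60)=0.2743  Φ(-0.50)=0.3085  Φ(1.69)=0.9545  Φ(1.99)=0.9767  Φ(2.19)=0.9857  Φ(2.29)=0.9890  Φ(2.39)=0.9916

Lower: z₀ + z₁ = 0.364 + (-1.645) = -1.281; 1 − a(z₀+z₁) = 1 − (-0.049)(-1.281) = 0.9372; argument = 0.364 + (-1.281)/0.9372 = -1.0028 → -1.00.
α₁ = Φ(-1.00) = 0.1587; rank = round(500 × 0.1587) = 79; θ*₍79₎ = 25.3.
Upper: z₀ + z₂ = 2.009; 1 − a(z₀+z₂) = 1.0984; argument = 2.1930 → 2.19; α₂ = 0.9857; rank = 493; θ*₍493₎ = 43.6.

(25.3, 43.6)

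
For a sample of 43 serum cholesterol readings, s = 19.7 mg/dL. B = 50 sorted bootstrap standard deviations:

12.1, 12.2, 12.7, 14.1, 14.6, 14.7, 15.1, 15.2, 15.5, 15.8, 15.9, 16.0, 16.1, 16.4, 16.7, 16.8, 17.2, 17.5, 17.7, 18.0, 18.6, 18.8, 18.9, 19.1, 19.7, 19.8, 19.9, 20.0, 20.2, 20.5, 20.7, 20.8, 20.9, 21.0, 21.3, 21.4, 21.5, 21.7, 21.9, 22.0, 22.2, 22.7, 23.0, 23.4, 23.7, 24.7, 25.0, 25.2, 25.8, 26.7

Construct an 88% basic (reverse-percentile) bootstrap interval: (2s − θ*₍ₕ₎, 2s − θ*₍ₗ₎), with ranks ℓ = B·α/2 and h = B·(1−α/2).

Percentile endpoints at ranks 3 and 47: θ*₍3₎ = 12.7, θ*₍47₎ = 25.0.
Basic interval reflects these around s:
  lower = 2 × 19.7 − 25.0 = 14.4
  upper = 2 × 19.7 − 12.7 = 26.7

(14.4, 26.7)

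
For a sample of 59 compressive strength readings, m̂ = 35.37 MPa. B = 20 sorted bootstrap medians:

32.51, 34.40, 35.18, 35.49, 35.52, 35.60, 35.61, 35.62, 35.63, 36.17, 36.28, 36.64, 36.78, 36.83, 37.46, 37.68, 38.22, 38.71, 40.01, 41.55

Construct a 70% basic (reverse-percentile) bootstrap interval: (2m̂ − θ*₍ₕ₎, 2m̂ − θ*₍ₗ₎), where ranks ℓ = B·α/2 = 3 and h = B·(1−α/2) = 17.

Percentile endpoints at ranks 3 and 17: θ*₍3₎ = 35.18, θ*₍17₎ = 38.22.
Basic interval reflects these around m̂:
  lower = 2 × 35.37 − 38.22 = 32.52
  upper = 2 × 35.37 − 35.18 = 35.56

(32.52, 35.56)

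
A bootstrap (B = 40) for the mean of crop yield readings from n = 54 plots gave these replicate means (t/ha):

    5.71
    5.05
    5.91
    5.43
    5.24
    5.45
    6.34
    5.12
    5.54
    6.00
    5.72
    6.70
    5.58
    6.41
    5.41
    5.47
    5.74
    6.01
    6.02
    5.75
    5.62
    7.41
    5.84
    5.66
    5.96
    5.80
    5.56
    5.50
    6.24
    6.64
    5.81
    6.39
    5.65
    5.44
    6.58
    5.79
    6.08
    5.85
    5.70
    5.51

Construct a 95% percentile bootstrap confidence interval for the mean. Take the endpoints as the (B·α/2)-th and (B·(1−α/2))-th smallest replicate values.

(5.05, 6.70)

Sorted replicates: 5.05, 5.12, 5.24, 5.41, 5.43, 5.44, 5.45, 5.47, 5.50, 5.51, 5.54, 5.56, 5.58, 5.62, 5.65, 5.66, 5.70, 5.71, 5.72, 5.74, 5.75, 5.79, 5.80, 5.81, 5.84, 5.85, 5.91, 5.96, 6.00, 6.01, 6.02, 6.08, 6.24, 6.34, 6.39, 6.41, 6.58, 6.64, 6.70, 7.41
α = 0.05; lower rank = 40 × 0.025 = 1; upper rank = 40 × 0.975 = 39.
The 1st smallest replicate is 5.05; the 39th is 6.70.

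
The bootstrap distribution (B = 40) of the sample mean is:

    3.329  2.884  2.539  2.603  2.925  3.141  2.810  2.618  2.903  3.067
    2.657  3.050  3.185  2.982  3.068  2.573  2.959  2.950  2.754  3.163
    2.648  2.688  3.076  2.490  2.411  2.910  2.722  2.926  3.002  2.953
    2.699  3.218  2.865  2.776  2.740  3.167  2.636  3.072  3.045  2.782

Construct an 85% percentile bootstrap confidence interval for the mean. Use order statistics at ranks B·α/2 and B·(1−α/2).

Sorted replicates: 2.411, 2.490, 2.539, 2.573, 2.603, 2.618, 2.636, 2.648, 2.657, 2.688, 2.699, 2.722, 2.740, 2.754, 2.776, 2.782, 2.810, 2.865, 2.884, 2.903, 2.910, 2.925, 2.926, 2.950, 2.953, 2.959, 2.982, 3.002, 3.045, 3.050, 3.067, 3.068, 3.072, 3.076, 3.141, 3.163, 3.167, 3.185, 3.218, 3.329
α = 0.15; lower rank = 40 × 0.075 = 3; upper rank = 40 × 0.925 = 37.
The 3rd smallest replicate is 2.539; the 37th is 3.167.

(2.539, 3.167)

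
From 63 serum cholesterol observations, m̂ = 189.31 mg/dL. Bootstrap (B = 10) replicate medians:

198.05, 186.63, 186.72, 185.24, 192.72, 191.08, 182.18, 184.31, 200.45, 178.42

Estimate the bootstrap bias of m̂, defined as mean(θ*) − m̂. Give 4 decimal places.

bias = −0.7300

mean(θ*) = (198.05 + 186.63 + 186.72 + 185.24 + 192.72 + 191.08 + 182.18 + 184.31 + 200.45 + 178.42) / 10 = 188.58000
bias = 188.58000 − 189.31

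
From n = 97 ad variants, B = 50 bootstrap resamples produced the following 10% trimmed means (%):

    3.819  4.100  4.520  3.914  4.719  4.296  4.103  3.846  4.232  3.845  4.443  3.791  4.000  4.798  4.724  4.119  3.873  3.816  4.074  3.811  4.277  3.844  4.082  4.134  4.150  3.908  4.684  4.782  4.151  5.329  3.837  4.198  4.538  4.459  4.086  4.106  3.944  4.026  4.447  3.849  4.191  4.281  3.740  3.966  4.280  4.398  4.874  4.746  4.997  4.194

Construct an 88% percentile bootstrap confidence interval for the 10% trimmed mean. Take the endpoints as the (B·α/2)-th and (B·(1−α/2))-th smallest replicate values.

Sorted replicates: 3.740, 3.791, 3.811, 3.816, 3.819, 3.837, 3.844, 3.845, 3.846, 3.849, 3.873, 3.908, 3.914, 3.944, 3.966, 4.000, 4.026, 4.074, 4.082, 4.086, 4.100, 4.103, 4.106, 4.119, 4.134, 4.150, 4.151, 4.191, 4.194, 4.198, 4.232, 4.277, 4.280, 4.281, 4.296, 4.398, 4.443, 4.447, 4.459, 4.520, 4.538, 4.684, 4.719, 4.724, 4.746, 4.782, 4.798, 4.874, 4.997, 5.329
α = 0.12; lower rank = 50 × 0.060 = 3; upper rank = 50 × 0.940 = 47.
The 3rd smallest replicate is 3.811; the 47th is 4.798.

(3.811, 4.798)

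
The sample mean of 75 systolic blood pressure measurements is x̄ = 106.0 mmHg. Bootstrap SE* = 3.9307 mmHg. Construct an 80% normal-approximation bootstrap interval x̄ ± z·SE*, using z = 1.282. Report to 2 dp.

Margin = 1.282 × 3.9307 = 5.039
Interval: 106.0 ± 5.039

(100.96, 111.04)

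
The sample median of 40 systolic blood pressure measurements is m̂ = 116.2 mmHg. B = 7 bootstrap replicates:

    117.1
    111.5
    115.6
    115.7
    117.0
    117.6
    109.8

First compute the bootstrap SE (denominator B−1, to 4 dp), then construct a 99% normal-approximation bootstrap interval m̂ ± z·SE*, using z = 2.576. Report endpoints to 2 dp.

Mean of replicates = 114.9000; sum of squared deviations = 55.2400; SE* = √(55.2400/6) = 3.0342
Margin = 2.576 × 3.0342 = 7.816
Interval: 116.2 ± 7.816

(108.38, 124.02)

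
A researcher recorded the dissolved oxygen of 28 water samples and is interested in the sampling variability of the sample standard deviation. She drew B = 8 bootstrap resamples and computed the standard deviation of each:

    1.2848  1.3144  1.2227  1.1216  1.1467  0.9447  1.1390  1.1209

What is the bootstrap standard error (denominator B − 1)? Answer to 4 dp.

SE* = 0.1154

Bootstrap SE is the standard deviation of the 8 replicate standard deviations.
Mean of replicates: (1.2848 + 1.3144 + 1.2227 + 1.1216 + 1.1467 + 0.9447 + 1.1390 + 1.1209) / 8 = 9.294800 / 8 = 1.161850
Sum of squared deviations: (+0.122950)² + (+0.152550)² + (+0.060850)² + (−0.040250)² + (−0.015150)² + (−0.217150)² + (−0.022850)² + (−0.040950)² = 0.093294
Variance = 0.093294 / 7 = 0.013328
SE* = √0.013328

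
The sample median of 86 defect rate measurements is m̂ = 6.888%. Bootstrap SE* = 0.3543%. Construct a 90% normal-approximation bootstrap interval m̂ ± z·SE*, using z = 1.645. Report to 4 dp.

Margin = 1.645 × 0.3543 = 0.58282
Interval: 6.888 ± 0.58282

(6.3052, 7.4708)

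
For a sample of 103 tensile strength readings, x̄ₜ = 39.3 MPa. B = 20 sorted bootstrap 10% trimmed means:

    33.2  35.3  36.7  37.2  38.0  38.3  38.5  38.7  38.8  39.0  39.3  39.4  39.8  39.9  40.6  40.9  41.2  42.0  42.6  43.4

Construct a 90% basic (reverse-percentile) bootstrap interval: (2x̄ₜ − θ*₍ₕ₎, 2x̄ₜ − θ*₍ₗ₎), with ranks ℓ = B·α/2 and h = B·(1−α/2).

Percentile endpoints at ranks 1 and 19: θ*₍1₎ = 33.2, θ*₍19₎ = 42.6.
Basic interval reflects these around x̄ₜ:
  lower = 2 × 39.3 − 42.6 = 36.0
  upper = 2 × 39.3 − 33.2 = 45.4

(36.0, 45.4)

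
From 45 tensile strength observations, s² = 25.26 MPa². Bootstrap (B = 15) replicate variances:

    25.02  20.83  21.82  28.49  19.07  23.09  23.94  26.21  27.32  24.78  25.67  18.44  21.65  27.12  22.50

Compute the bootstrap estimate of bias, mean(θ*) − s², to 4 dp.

mean(θ*) = (25.02 + 20.83 + 21.82 + 28.49 + 19.07 + 23.09 + 23.94 + 26.21 + 27.32 + 24.78 + 25.67 + 18.44 + 21.65 + 27.12 + 22.50) / 15 = 23.73000
bias = 23.73000 − 25.26

bias = −1.5300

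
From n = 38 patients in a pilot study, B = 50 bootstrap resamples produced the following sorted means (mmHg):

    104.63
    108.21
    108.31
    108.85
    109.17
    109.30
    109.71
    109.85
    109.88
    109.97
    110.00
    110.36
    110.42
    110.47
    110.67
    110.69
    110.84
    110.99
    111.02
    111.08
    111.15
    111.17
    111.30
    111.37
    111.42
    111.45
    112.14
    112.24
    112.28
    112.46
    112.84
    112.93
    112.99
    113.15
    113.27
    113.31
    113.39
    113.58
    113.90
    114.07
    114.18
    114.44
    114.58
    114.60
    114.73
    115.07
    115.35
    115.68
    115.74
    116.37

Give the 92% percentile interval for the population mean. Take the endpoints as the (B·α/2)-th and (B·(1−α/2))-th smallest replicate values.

α = 0.08; lower rank = 50 × 0.040 = 2; upper rank = 50 × 0.960 = 48.
The 2nd smallest replicate is 108.21; the 48th is 115.68.

(108.21, 115.68)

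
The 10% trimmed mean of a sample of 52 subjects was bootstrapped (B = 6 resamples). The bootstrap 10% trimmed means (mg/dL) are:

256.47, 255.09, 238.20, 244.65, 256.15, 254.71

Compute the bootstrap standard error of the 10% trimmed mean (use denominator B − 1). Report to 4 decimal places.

Bootstrap SE is the standard deviation of the 6 replicate 10% trimmed means.
Mean of replicates: (256.47 + 255.09 + 238.20 + 244.65 + 256.15 + 254.71) / 6 = 1505.27000 / 6 = 250.87833
Sum of squared deviations: (+5.59167)² + (+4.21167)² + (−12.67833)² + (−6.22833)² + (+5.27167)² + (+3.83167)² = 291.00928
Variance = 291.00928 / 5 = 58.20186
SE* = √58.20186

SE* = 7.6290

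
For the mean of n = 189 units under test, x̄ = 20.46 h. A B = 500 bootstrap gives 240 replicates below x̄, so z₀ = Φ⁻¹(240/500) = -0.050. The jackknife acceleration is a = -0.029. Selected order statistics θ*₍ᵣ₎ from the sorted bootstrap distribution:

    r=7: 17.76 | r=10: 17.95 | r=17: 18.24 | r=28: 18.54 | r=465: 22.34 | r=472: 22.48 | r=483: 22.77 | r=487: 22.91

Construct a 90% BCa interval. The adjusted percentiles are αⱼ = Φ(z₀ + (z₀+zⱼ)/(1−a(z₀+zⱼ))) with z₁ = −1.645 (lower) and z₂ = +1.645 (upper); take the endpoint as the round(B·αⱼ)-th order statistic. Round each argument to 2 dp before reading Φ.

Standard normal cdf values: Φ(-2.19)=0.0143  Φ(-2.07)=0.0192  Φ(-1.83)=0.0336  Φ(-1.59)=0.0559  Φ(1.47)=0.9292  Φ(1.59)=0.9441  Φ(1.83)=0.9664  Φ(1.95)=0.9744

(18.24, 22.34)

Lower: z₀ + z₁ = -0.050 + (-1.645) = -1.695; 1 − a(z₀+z₁) = 1 − (-0.029)(-1.695) = 0.9508; argument = -0.050 + (-1.695)/0.9508 = -1.8326 → -1.83.
α₁ = Φ(-1.83) = 0.0336; rank = round(500 × 0.0336) = 17; θ*₍17₎ = 18.24.
Upper: z₀ + z₂ = 1.595; 1 − a(z₀+z₂) = 1.0463; argument = 1.4745 → 1.47; α₂ = 0.9292; rank = 465; θ*₍465₎ = 22.34.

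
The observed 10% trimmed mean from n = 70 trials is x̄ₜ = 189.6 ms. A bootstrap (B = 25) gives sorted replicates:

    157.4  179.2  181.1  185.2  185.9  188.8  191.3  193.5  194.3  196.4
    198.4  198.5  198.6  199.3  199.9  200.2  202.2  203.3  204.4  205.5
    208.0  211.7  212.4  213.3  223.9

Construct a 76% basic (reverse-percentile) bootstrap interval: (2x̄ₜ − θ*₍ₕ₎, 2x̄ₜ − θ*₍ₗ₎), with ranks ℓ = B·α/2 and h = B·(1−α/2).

Percentile endpoints at ranks 3 and 22: θ*₍3₎ = 181.1, θ*₍22₎ = 211.7.
Basic interval reflects these around x̄ₜ:
  lower = 2 × 189.6 − 211.7 = 167.5
  upper = 2 × 189.6 − 181.1 = 198.1

(167.5, 198.1)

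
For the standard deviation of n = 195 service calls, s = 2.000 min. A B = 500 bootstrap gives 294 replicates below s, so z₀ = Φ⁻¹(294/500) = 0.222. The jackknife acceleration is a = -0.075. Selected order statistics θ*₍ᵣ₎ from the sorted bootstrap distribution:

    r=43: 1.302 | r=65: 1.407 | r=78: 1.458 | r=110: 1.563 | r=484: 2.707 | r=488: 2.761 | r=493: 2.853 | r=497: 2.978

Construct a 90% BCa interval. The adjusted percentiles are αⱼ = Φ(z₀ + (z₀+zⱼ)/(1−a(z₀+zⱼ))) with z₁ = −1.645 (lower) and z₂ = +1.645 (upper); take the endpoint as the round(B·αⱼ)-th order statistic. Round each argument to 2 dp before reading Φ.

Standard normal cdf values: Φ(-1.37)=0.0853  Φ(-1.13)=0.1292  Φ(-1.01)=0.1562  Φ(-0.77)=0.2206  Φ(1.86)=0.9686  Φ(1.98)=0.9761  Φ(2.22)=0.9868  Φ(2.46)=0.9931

(1.302, 2.707)

Lower: z₀ + z₁ = 0.222 + (-1.645) = -1.423; 1 − a(z₀+z₁) = 1 − (-0.075)(-1.423) = 0.8933; argument = 0.222 + (-1.423)/0.8933 = -1.3710 → -1.37.
α₁ = Φ(-1.37) = 0.0853; rank = round(500 × 0.0853) = 43; θ*₍43₎ = 1.302.
Upper: z₀ + z₂ = 1.867; 1 − a(z₀+z₂) = 1.1400; argument = 1.8597 → 1.86; α₂ = 0.9686; rank = 484; θ*₍484₎ = 2.707.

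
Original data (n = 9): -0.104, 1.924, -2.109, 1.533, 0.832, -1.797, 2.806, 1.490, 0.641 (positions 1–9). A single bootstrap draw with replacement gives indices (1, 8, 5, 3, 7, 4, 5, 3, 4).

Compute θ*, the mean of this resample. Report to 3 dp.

θ* = 0.523

Resample values: -0.104, 1.490, 0.832, -2.109, 2.806, 1.533, 0.832, -2.109, 1.533.
Mean = ((-0.104) + 1.490 + 0.832 + (-2.109) + 2.806 + 1.533 + 0.832 + (-2.109) + 1.533) / 9 = 4.7040 / 9 = 0.523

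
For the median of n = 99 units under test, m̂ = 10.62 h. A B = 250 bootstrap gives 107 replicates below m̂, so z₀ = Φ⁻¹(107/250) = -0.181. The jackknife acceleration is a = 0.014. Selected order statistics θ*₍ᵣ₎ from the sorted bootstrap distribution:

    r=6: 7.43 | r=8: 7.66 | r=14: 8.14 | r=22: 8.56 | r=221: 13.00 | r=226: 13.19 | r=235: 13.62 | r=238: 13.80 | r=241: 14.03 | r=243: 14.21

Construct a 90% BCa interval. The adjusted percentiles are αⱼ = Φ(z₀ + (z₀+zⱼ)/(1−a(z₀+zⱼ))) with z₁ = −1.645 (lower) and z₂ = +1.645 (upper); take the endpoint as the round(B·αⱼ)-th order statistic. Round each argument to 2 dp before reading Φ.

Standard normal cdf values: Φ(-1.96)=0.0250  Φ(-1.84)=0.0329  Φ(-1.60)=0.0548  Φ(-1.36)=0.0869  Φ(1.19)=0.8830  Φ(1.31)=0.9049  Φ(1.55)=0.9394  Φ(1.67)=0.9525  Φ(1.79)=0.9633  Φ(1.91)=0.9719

(7.43, 13.19)

Lower: z₀ + z₁ = -0.181 + (-1.645) = -1.826; 1 − a(z₀+z₁) = 1 − (0.014)(-1.826) = 1.0256; argument = -0.181 + (-1.826)/1.0256 = -1.9615 → -1.96.
α₁ = Φ(-1.96) = 0.0250; rank = round(250 × 0.0250) = 6; θ*₍6₎ = 7.43.
Upper: z₀ + z₂ = 1.464; 1 − a(z₀+z₂) = 0.9795; argument = 1.3136 → 1.31; α₂ = 0.9049; rank = 226; θ*₍226₎ = 13.19.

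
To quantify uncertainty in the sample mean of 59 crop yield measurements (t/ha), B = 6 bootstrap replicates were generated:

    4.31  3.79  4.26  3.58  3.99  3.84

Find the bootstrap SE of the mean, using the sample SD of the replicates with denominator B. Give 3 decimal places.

Bootstrap SE is the standard deviation of the 6 replicate means.
Mean of replicates: (4.31 + 3.79 + 4.26 + 3.58 + 3.99 + 3.84) / 6 = 23.77000 / 6 = 3.96167
Sum of squared deviations: (+0.34833)² + (−0.17167)² + (+0.29833)² + (−0.38167)² + (+0.02833)² + (−0.12167)² = 0.40108
Variance = 0.40108 / 6 = 0.06685
SE* = √0.06685

SE* = 0.259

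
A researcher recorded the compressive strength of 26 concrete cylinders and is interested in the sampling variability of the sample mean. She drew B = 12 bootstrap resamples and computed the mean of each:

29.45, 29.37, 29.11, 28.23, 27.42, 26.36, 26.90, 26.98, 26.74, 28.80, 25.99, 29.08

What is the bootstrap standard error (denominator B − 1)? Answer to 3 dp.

SE* = 1.271

Bootstrap SE is the standard deviation of the 12 replicate means.
Mean of replicates: (29.45 + 29.37 + 29.11 + 28.23 + 27.42 + 26.36 + 26.90 + 26.98 + 26.74 + 28.80 + 25.99 + 29.08) / 12 = 334.4300 / 12 = 27.8692
Sum of squared deviations: (+1.5808)² + (+1.5008)² + (+1.2408)² + (+0.3608)² + (−0.4492)² + (−1.5092)² + (−0.9692)² + (−0.8892)² + (−1.1292)² + (+0.9308)² + (−1.8792)² + (+1.2108)² = 17.7695
Variance = 17.7695 / 11 = 1.6154
SE* = √1.6154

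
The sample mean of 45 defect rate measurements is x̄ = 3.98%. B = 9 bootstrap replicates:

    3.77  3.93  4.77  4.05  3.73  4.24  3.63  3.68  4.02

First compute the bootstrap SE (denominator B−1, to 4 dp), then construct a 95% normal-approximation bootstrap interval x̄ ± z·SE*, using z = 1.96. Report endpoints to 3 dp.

(3.280, 4.680)

Mean of replicates = 3.9800; sum of squared deviations = 1.0198; SE* = √(1.0198/8) = 0.3570
Margin = 1.96 × 0.3570 = 0.6997
Interval: 3.98 ± 0.6997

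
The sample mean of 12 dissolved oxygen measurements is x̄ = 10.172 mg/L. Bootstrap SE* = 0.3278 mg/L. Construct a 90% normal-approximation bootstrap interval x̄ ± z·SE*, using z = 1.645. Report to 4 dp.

Margin = 1.645 × 0.3278 = 0.53923
Interval: 10.172 ± 0.53923

(9.6328, 10.7112)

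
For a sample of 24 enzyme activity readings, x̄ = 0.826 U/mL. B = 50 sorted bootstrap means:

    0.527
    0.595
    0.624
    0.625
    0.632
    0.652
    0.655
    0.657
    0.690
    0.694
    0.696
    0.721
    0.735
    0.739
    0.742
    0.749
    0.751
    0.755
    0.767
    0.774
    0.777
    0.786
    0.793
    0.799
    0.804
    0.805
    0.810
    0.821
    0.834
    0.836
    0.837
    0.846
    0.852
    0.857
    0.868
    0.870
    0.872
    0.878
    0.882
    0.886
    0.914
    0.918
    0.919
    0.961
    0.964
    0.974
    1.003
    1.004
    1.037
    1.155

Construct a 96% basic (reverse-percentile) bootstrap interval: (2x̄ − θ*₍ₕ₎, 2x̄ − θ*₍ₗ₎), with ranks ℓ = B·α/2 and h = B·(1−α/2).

(0.615, 1.125)

Percentile endpoints at ranks 1 and 49: θ*₍1₎ = 0.527, θ*₍49₎ = 1.037.
Basic interval reflects these around x̄:
  lower = 2 × 0.826 − 1.037 = 0.615
  upper = 2 × 0.826 − 0.527 = 1.125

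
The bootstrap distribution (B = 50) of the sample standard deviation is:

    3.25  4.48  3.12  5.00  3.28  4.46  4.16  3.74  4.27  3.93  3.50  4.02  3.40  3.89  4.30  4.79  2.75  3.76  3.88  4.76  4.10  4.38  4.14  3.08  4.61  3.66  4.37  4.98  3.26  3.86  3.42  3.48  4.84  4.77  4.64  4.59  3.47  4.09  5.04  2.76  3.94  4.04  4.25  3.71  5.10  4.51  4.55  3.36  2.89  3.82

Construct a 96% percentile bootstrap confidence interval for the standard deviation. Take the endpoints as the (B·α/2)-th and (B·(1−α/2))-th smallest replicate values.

Sorted replicates: 2.75, 2.76, 2.89, 3.08, 3.12, 3.25, 3.26, 3.28, 3.36, 3.40, 3.42, 3.47, 3.48, 3.50, 3.66, 3.71, 3.74, 3.76, 3.82, 3.86, 3.88, 3.89, 3.93, 3.94, 4.02, 4.04, 4.09, 4.10, 4.14, 4.16, 4.25, 4.27, 4.30, 4.37, 4.38, 4.46, 4.48, 4.51, 4.55, 4.59, 4.61, 4.64, 4.76, 4.77, 4.79, 4.84, 4.98, 5.00, 5.04, 5.10
α = 0.04; lower rank = 50 × 0.020 = 1; upper rank = 50 × 0.980 = 49.
The 1st smallest replicate is 2.75; the 49th is 5.04.

(2.75, 5.04)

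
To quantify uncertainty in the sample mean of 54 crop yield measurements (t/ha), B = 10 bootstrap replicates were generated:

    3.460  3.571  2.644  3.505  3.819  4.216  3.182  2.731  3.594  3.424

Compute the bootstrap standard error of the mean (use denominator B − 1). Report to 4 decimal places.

Bootstrap SE is the standard deviation of the 10 replicate means.
Mean of replicates: (3.460 + 3.571 + 2.644 + 3.505 + 3.819 + 4.216 + 3.182 + 2.731 + 3.594 + 3.424) / 10 = 34.14600 / 10 = 3.41460
Sum of squared deviations: (+0.04540)² + (+0.15640)² + (−0.77060)² + (+0.09040)² + (+0.40440)² + (+0.80140)² + (−0.23260)² + (−0.68360)² + (+0.17940)² + (+0.00940)² = 1.98798
Variance = 1.98798 / 9 = 0.22089
SE* = √0.22089

SE* = 0.4700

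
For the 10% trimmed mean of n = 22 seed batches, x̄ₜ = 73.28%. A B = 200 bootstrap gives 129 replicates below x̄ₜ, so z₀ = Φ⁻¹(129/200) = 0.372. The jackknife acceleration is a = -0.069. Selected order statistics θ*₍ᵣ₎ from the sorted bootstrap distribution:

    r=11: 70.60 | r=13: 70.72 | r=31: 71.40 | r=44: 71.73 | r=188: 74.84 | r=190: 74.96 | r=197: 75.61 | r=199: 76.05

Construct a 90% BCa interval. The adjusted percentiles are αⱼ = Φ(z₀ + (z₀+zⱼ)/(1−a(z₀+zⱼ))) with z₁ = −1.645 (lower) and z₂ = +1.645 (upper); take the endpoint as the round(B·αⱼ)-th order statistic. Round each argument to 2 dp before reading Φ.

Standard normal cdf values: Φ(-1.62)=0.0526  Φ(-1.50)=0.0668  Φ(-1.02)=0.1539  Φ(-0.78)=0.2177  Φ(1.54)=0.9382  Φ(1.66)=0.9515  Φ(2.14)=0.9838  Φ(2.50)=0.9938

(71.40, 75.61)

Lower: z₀ + z₁ = 0.372 + (-1.645) = -1.273; 1 − a(z₀+z₁) = 1 − (-0.069)(-1.273) = 0.9122; argument = 0.372 + (-1.273)/0.9122 = -1.0236 → -1.02.
α₁ = Φ(-1.02) = 0.1539; rank = round(200 × 0.1539) = 31; θ*₍31₎ = 71.40.
Upper: z₀ + z₂ = 2.017; 1 − a(z₀+z₂) = 1.1392; argument = 2.1426 → 2.14; α₂ = 0.9838; rank = 197; θ*₍197₎ = 75.61.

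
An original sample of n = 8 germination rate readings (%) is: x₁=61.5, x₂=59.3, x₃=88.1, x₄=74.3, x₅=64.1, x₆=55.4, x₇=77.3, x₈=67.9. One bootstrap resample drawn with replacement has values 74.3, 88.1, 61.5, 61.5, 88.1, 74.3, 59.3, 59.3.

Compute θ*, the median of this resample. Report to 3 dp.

θ* = 67.900

Sorted: 59.3, 59.3, 61.5, 61.5, 74.3, 74.3, 88.1, 88.1
Median = average of the two middle values = 67.900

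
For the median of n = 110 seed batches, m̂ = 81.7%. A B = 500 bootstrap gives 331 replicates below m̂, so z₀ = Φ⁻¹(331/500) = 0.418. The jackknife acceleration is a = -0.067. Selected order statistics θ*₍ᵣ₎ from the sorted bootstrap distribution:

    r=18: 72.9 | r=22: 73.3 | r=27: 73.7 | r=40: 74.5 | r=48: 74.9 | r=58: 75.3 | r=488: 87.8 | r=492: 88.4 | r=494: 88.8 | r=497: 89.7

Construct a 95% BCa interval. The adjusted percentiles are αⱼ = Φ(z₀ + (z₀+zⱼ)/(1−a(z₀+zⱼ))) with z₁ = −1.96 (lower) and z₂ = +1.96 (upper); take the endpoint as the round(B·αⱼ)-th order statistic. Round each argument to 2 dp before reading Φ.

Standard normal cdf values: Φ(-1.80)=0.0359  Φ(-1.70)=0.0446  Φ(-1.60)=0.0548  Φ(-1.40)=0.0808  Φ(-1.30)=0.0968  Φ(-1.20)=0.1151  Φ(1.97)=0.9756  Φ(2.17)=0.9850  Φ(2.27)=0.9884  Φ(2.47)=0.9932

(74.9, 89.7)

Lower: z₀ + z₁ = 0.418 + (-1.960) = -1.542; 1 − a(z₀+z₁) = 1 − (-0.067)(-1.542) = 0.8967; argument = 0.418 + (-1.542)/0.8967 = -1.3017 → -1.30.
α₁ = Φ(-1.30) = 0.0968; rank = round(500 × 0.0968) = 48; θ*₍48₎ = 74.9.
Upper: z₀ + z₂ = 2.378; 1 − a(z₀+z₂) = 1.1593; argument = 2.4692 → 2.47; α₂ = 0.9932; rank = 497; θ*₍497₎ = 89.7.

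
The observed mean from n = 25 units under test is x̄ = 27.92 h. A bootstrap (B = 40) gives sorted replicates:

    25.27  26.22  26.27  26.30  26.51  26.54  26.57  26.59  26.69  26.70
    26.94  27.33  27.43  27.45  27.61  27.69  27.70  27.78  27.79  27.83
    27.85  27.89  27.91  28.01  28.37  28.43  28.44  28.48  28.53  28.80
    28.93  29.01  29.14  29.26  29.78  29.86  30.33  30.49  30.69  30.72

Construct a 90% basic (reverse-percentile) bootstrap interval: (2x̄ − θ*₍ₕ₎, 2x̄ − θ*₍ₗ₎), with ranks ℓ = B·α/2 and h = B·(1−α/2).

Percentile endpoints at ranks 2 and 38: θ*₍2₎ = 26.22, θ*₍38₎ = 30.49.
Basic interval reflects these around x̄:
  lower = 2 × 27.92 − 30.49 = 25.35
  upper = 2 × 27.92 − 26.22 = 29.62

(25.35, 29.62)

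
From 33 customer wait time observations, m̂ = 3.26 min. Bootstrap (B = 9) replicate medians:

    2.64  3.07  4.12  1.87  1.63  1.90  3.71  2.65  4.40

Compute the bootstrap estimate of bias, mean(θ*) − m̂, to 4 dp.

bias = −0.3722

mean(θ*) = (2.64 + 3.07 + 4.12 + 1.87 + 1.63 + 1.90 + 3.71 + 2.65 + 4.40) / 9 = 2.88778
bias = 2.88778 − 3.26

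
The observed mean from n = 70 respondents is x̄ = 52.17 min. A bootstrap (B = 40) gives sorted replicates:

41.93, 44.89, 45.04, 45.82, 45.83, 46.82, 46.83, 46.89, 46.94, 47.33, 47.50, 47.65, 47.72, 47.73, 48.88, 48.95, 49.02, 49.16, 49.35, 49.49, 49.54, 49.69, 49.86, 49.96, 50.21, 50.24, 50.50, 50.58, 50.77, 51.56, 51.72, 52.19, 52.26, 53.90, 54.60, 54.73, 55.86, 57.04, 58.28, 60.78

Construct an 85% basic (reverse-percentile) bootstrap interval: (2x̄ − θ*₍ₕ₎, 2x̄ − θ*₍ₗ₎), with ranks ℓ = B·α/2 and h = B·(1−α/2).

Percentile endpoints at ranks 3 and 37: θ*₍3₎ = 45.04, θ*₍37₎ = 55.86.
Basic interval reflects these around x̄:
  lower = 2 × 52.17 − 55.86 = 48.48
  upper = 2 × 52.17 − 45.04 = 59.30

(48.48, 59.30)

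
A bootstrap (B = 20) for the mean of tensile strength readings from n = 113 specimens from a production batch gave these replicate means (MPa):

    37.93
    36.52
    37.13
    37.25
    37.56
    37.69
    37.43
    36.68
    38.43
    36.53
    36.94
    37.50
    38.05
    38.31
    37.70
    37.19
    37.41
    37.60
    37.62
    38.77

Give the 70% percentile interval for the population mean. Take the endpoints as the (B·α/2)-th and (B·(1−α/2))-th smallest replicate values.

(36.68, 38.05)

Sorted replicates: 36.52, 36.53, 36.68, 36.94, 37.13, 37.19, 37.25, 37.41, 37.43, 37.50, 37.56, 37.60, 37.62, 37.69, 37.70, 37.93, 38.05, 38.31, 38.43, 38.77
α = 0.30; lower rank = 20 × 0.150 = 3; upper rank = 20 × 0.850 = 17.
The 3rd smallest replicate is 36.68; the 17th is 38.05.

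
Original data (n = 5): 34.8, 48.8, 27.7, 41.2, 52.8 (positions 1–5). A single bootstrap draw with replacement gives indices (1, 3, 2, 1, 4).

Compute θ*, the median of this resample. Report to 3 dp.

Resample values: 34.8, 27.7, 48.8, 34.8, 41.2.
Sorted: 27.7, 34.8, 34.8, 41.2, 48.8
Median = middle value = 34.800

θ* = 34.800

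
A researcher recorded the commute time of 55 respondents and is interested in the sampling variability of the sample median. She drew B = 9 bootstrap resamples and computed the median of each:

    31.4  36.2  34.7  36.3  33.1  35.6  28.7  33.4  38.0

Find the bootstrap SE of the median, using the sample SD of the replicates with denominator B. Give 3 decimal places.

Bootstrap SE is the standard deviation of the 9 replicate medians.
Mean of replicates: (31.4 + 36.2 + 34.7 + 36.3 + 33.1 + 35.6 + 28.7 + 33.4 + 38.0) / 9 = 307.4000 / 9 = 34.1556
Sum of squared deviations: (−2.7556)² + (+2.0444)² + (+0.5444)² + (+2.1444)² + (−1.0556)² + (+1.4444)² + (−5.4556)² + (−0.7556)² + (+3.8444)² = 64.9822
Variance = 64.9822 / 9 = 7.2202
SE* = √7.2202

SE* = 2.687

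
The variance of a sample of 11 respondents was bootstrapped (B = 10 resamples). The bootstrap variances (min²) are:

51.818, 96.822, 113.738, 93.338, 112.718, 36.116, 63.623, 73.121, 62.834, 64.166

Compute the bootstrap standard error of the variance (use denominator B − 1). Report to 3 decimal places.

Bootstrap SE is the standard deviation of the 10 replicate variances.
Mean of replicates: (51.818 + 96.822 + 113.738 + 93.338 + 112.718 + 36.116 + 63.623 + 73.121 + 62.834 + 64.166) / 10 = 768.2940 / 10 = 76.8294
Sum of squared deviations: (−25.0114)² + (+19.9926)² + (+36.9086)² + (+16.5086)² + (+35.8886)² + (−40.7134)² + (−13.2064)² + (−3.7084)² + (−13.9954)² + (−12.6634)² = 6150.0195
Variance = 6150.0195 / 9 = 683.3355
SE* = √683.3355

SE* = 26.141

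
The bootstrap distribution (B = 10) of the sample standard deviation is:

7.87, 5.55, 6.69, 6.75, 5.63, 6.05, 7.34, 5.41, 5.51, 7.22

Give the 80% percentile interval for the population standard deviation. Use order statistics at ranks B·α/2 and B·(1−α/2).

(5.41, 7.34)

Sorted replicates: 5.41, 5.51, 5.55, 5.63, 6.05, 6.69, 6.75, 7.22, 7.34, 7.87
α = 0.20; lower rank = 10 × 0.100 = 1; upper rank = 10 × 0.900 = 9.
The 1st smallest replicate is 5.41; the 9th is 7.34.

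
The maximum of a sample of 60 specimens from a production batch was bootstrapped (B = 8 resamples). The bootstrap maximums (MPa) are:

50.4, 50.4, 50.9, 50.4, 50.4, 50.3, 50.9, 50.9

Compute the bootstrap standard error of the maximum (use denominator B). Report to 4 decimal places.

Bootstrap SE is the standard deviation of the 8 replicate maximums.
Mean of replicates: (50.4 + 50.4 + 50.9 + 50.4 + 50.4 + 50.3 + 50.9 + 50.9) / 8 = 404.60000 / 8 = 50.57500
Sum of squared deviations: (−0.17500)² + (−0.17500)² + (+0.32500)² + (−0.17500)² + (−0.17500)² + (−0.27500)² + (+0.32500)² + (+0.32500)² = 0.51500
Variance = 0.51500 / 8 = 0.06438
SE* = √0.06438

SE* = 0.2537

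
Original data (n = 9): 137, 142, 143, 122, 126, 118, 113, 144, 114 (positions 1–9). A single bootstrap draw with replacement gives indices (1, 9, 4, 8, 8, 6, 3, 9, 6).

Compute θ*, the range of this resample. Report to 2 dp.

Resample values: 137, 114, 122, 144, 144, 118, 143, 114, 118.
Range = 144 − 114 = 30.00

θ* = 30.00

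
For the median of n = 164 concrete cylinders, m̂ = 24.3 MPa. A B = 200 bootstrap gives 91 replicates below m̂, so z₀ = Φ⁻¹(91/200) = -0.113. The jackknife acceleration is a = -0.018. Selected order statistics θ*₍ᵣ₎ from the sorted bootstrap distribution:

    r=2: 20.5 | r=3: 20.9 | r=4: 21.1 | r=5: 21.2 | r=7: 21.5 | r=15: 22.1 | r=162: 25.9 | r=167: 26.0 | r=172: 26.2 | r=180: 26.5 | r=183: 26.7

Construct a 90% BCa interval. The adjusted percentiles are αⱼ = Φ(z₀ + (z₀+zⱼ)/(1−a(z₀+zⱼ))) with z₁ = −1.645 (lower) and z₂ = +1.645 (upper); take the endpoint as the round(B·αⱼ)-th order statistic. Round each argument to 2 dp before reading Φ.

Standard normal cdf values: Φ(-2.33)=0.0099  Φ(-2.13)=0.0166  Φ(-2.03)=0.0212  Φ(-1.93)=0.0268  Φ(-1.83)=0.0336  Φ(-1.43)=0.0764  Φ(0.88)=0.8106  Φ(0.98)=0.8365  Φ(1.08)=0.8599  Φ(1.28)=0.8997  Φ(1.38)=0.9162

(21.2, 26.7)

Lower: z₀ + z₁ = -0.113 + (-1.645) = -1.758; 1 − a(z₀+z₁) = 1 − (-0.018)(-1.758) = 0.9684; argument = -0.113 + (-1.758)/0.9684 = -1.9284 → -1.93.
α₁ = Φ(-1.93) = 0.0268; rank = round(200 × 0.0268) = 5; θ*₍5₎ = 21.2.
Upper: z₀ + z₂ = 1.532; 1 − a(z₀+z₂) = 1.0276; argument = 1.3779 → 1.38; α₂ = 0.9162; rank = 183; θ*₍183₎ = 26.7.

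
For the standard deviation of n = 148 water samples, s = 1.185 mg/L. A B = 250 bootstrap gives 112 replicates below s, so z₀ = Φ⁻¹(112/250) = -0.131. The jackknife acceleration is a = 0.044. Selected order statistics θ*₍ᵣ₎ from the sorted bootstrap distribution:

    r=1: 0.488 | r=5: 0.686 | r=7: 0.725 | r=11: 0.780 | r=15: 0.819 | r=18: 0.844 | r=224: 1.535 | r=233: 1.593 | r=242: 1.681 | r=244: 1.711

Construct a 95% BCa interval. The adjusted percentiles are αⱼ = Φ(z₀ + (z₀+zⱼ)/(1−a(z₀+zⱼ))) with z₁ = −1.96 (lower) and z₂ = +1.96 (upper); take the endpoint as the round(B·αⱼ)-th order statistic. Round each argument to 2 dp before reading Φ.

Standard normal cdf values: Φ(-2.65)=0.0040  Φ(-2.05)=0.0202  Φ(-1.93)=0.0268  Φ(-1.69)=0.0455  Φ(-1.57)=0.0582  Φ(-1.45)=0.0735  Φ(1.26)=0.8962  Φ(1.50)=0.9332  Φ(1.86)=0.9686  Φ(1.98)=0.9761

Lower: z₀ + z₁ = -0.131 + (-1.960) = -2.091; 1 − a(z₀+z₁) = 1 − (0.044)(-2.091) = 1.0920; argument = -0.131 + (-2.091)/1.0920 = -2.0458 → -2.05.
α₁ = Φ(-2.05) = 0.0202; rank = round(250 × 0.0202) = 5; θ*₍5₎ = 0.686.
Upper: z₀ + z₂ = 1.829; 1 − a(z₀+z₂) = 0.9195; argument = 1.8581 → 1.86; α₂ = 0.9686; rank = 242; θ*₍242₎ = 1.681.

(0.686, 1.681)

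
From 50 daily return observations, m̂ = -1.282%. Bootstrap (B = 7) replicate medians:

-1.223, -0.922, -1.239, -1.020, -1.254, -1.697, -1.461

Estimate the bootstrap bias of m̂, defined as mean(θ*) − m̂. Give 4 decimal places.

mean(θ*) = ((-1.223) + (-0.922) + (-1.239) + (-1.020) + (-1.254) + (-1.697) + (-1.461)) / 7 = -1.25943
bias = -1.25943 − -1.282

bias = +0.0226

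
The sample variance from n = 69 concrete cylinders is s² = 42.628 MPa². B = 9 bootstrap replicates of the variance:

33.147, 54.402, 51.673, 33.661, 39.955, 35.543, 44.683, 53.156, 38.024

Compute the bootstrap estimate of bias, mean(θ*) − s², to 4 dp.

mean(θ*) = (33.147 + 54.402 + 51.673 + 33.661 + 39.955 + 35.543 + 44.683 + 53.156 + 38.024) / 9 = 42.69378
bias = 42.69378 − 42.628

bias = +0.0658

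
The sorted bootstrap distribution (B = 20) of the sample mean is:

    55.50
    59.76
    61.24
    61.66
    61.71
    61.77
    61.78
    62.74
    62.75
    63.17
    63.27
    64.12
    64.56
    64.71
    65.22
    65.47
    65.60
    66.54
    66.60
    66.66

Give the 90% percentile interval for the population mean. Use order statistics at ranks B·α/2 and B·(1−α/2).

α = 0.10; lower rank = 20 × 0.050 = 1; upper rank = 20 × 0.950 = 19.
The 1st smallest replicate is 55.50; the 19th is 66.60.

(55.50, 66.60)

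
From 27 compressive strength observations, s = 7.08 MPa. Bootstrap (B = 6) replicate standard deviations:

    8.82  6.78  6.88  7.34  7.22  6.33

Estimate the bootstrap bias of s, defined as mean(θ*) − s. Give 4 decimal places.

mean(θ*) = (8.82 + 6.78 + 6.88 + 7.34 + 7.22 + 6.33) / 6 = 7.22833
bias = 7.22833 − 7.08

bias = +0.1483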